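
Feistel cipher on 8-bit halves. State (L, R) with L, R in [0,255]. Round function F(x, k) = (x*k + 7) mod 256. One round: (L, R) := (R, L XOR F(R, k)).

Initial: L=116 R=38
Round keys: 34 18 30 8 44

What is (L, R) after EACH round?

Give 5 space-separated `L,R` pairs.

Round 1 (k=34): L=38 R=103
Round 2 (k=18): L=103 R=99
Round 3 (k=30): L=99 R=198
Round 4 (k=8): L=198 R=84
Round 5 (k=44): L=84 R=177

Answer: 38,103 103,99 99,198 198,84 84,177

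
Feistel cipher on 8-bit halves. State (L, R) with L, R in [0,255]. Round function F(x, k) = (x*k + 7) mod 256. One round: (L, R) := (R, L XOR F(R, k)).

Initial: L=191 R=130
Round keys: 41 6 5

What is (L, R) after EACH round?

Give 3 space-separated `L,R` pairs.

Answer: 130,102 102,233 233,242

Derivation:
Round 1 (k=41): L=130 R=102
Round 2 (k=6): L=102 R=233
Round 3 (k=5): L=233 R=242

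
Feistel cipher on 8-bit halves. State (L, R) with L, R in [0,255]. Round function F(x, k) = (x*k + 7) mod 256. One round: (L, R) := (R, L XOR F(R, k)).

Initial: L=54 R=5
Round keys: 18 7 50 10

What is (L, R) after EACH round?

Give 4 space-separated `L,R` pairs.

Answer: 5,87 87,109 109,6 6,46

Derivation:
Round 1 (k=18): L=5 R=87
Round 2 (k=7): L=87 R=109
Round 3 (k=50): L=109 R=6
Round 4 (k=10): L=6 R=46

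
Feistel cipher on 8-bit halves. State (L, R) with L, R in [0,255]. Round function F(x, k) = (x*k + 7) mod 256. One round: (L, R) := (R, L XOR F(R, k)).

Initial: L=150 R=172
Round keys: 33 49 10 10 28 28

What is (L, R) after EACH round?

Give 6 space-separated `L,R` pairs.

Round 1 (k=33): L=172 R=165
Round 2 (k=49): L=165 R=48
Round 3 (k=10): L=48 R=66
Round 4 (k=10): L=66 R=171
Round 5 (k=28): L=171 R=249
Round 6 (k=28): L=249 R=232

Answer: 172,165 165,48 48,66 66,171 171,249 249,232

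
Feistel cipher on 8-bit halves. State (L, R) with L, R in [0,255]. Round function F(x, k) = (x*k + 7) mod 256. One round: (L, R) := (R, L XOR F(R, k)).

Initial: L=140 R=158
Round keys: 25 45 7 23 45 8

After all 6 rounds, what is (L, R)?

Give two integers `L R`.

Answer: 48 62

Derivation:
Round 1 (k=25): L=158 R=249
Round 2 (k=45): L=249 R=82
Round 3 (k=7): L=82 R=188
Round 4 (k=23): L=188 R=185
Round 5 (k=45): L=185 R=48
Round 6 (k=8): L=48 R=62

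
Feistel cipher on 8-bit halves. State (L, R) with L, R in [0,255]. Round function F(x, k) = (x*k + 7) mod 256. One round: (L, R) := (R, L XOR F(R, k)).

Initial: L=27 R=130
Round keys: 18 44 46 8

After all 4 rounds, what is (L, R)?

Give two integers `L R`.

Answer: 93 42

Derivation:
Round 1 (k=18): L=130 R=48
Round 2 (k=44): L=48 R=197
Round 3 (k=46): L=197 R=93
Round 4 (k=8): L=93 R=42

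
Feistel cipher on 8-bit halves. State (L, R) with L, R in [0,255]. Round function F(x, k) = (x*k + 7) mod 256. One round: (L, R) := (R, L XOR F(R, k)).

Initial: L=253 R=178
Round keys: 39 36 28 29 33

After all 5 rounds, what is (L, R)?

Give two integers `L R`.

Answer: 19 241

Derivation:
Round 1 (k=39): L=178 R=216
Round 2 (k=36): L=216 R=213
Round 3 (k=28): L=213 R=139
Round 4 (k=29): L=139 R=19
Round 5 (k=33): L=19 R=241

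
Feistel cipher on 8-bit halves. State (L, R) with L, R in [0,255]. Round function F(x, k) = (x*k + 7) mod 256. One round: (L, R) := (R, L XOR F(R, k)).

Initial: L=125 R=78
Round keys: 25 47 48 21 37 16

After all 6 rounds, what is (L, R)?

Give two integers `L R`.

Answer: 89 212

Derivation:
Round 1 (k=25): L=78 R=216
Round 2 (k=47): L=216 R=225
Round 3 (k=48): L=225 R=239
Round 4 (k=21): L=239 R=67
Round 5 (k=37): L=67 R=89
Round 6 (k=16): L=89 R=212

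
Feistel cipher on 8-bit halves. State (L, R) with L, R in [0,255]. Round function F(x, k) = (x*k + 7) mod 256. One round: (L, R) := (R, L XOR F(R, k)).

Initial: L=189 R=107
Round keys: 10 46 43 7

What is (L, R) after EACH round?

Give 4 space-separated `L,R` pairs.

Answer: 107,136 136,28 28,51 51,112

Derivation:
Round 1 (k=10): L=107 R=136
Round 2 (k=46): L=136 R=28
Round 3 (k=43): L=28 R=51
Round 4 (k=7): L=51 R=112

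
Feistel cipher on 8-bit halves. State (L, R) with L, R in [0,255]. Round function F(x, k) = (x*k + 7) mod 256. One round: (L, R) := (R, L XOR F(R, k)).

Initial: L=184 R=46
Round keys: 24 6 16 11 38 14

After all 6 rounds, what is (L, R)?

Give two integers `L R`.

Answer: 31 57

Derivation:
Round 1 (k=24): L=46 R=239
Round 2 (k=6): L=239 R=143
Round 3 (k=16): L=143 R=24
Round 4 (k=11): L=24 R=128
Round 5 (k=38): L=128 R=31
Round 6 (k=14): L=31 R=57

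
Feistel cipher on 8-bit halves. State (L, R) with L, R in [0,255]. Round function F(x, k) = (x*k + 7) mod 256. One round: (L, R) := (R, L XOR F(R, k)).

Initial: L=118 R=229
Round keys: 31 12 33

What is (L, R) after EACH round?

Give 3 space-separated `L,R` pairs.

Answer: 229,180 180,146 146,109

Derivation:
Round 1 (k=31): L=229 R=180
Round 2 (k=12): L=180 R=146
Round 3 (k=33): L=146 R=109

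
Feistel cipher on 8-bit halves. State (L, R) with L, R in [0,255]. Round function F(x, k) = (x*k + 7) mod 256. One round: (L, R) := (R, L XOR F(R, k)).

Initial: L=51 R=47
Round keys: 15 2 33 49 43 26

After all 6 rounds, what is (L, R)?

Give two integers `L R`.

Round 1 (k=15): L=47 R=251
Round 2 (k=2): L=251 R=210
Round 3 (k=33): L=210 R=226
Round 4 (k=49): L=226 R=155
Round 5 (k=43): L=155 R=242
Round 6 (k=26): L=242 R=0

Answer: 242 0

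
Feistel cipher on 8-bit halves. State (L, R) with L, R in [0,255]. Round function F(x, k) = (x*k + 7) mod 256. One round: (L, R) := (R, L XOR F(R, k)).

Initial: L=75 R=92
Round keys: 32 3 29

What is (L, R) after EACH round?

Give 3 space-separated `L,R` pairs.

Answer: 92,204 204,55 55,142

Derivation:
Round 1 (k=32): L=92 R=204
Round 2 (k=3): L=204 R=55
Round 3 (k=29): L=55 R=142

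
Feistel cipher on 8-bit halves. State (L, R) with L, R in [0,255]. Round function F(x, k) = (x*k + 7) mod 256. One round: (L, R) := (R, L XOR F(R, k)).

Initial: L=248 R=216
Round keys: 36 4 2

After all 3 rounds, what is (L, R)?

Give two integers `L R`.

Round 1 (k=36): L=216 R=159
Round 2 (k=4): L=159 R=91
Round 3 (k=2): L=91 R=34

Answer: 91 34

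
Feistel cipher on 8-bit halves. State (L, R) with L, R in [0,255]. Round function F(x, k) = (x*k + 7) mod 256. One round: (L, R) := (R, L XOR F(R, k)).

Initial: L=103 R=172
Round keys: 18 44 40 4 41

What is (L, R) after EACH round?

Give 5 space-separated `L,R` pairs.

Answer: 172,120 120,11 11,199 199,40 40,168

Derivation:
Round 1 (k=18): L=172 R=120
Round 2 (k=44): L=120 R=11
Round 3 (k=40): L=11 R=199
Round 4 (k=4): L=199 R=40
Round 5 (k=41): L=40 R=168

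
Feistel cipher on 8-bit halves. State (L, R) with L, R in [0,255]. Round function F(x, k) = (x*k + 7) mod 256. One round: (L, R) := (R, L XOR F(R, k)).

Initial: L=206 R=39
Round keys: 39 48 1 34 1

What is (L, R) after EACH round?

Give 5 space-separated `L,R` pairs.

Answer: 39,54 54,0 0,49 49,137 137,161

Derivation:
Round 1 (k=39): L=39 R=54
Round 2 (k=48): L=54 R=0
Round 3 (k=1): L=0 R=49
Round 4 (k=34): L=49 R=137
Round 5 (k=1): L=137 R=161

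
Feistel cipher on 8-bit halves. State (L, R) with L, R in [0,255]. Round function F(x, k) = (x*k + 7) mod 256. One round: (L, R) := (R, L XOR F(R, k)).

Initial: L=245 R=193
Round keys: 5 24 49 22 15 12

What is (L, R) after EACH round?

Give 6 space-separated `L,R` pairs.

Answer: 193,57 57,158 158,124 124,49 49,154 154,14

Derivation:
Round 1 (k=5): L=193 R=57
Round 2 (k=24): L=57 R=158
Round 3 (k=49): L=158 R=124
Round 4 (k=22): L=124 R=49
Round 5 (k=15): L=49 R=154
Round 6 (k=12): L=154 R=14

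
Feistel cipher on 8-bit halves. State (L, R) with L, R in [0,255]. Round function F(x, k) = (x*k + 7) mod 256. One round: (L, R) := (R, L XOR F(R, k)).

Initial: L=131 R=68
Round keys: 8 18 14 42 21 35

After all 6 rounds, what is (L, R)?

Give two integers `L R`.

Round 1 (k=8): L=68 R=164
Round 2 (k=18): L=164 R=203
Round 3 (k=14): L=203 R=133
Round 4 (k=42): L=133 R=18
Round 5 (k=21): L=18 R=4
Round 6 (k=35): L=4 R=129

Answer: 4 129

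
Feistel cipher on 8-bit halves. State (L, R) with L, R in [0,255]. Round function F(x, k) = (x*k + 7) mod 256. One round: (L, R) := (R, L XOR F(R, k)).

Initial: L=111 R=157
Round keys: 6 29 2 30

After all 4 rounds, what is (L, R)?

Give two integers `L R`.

Answer: 149 89

Derivation:
Round 1 (k=6): L=157 R=218
Round 2 (k=29): L=218 R=36
Round 3 (k=2): L=36 R=149
Round 4 (k=30): L=149 R=89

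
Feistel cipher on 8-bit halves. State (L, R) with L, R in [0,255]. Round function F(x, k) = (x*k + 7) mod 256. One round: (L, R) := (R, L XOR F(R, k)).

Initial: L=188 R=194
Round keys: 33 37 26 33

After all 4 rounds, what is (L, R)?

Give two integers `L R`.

Round 1 (k=33): L=194 R=181
Round 2 (k=37): L=181 R=242
Round 3 (k=26): L=242 R=46
Round 4 (k=33): L=46 R=7

Answer: 46 7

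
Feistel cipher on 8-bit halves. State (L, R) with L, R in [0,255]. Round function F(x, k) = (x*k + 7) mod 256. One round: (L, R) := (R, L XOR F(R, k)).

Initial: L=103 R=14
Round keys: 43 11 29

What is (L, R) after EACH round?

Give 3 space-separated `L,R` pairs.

Answer: 14,6 6,71 71,20

Derivation:
Round 1 (k=43): L=14 R=6
Round 2 (k=11): L=6 R=71
Round 3 (k=29): L=71 R=20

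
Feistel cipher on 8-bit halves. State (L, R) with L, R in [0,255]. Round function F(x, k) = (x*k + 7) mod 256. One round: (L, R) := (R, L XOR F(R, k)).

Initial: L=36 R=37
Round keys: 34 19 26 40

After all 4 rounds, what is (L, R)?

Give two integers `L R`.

Round 1 (k=34): L=37 R=213
Round 2 (k=19): L=213 R=243
Round 3 (k=26): L=243 R=96
Round 4 (k=40): L=96 R=244

Answer: 96 244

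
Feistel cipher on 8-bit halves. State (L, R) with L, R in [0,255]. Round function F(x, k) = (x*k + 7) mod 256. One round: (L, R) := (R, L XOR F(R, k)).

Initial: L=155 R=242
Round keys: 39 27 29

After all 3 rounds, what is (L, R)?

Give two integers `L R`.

Round 1 (k=39): L=242 R=126
Round 2 (k=27): L=126 R=163
Round 3 (k=29): L=163 R=0

Answer: 163 0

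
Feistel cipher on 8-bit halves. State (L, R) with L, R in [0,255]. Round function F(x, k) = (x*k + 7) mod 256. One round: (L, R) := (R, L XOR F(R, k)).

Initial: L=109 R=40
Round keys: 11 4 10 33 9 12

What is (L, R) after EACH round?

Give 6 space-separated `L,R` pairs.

Round 1 (k=11): L=40 R=210
Round 2 (k=4): L=210 R=103
Round 3 (k=10): L=103 R=223
Round 4 (k=33): L=223 R=161
Round 5 (k=9): L=161 R=111
Round 6 (k=12): L=111 R=154

Answer: 40,210 210,103 103,223 223,161 161,111 111,154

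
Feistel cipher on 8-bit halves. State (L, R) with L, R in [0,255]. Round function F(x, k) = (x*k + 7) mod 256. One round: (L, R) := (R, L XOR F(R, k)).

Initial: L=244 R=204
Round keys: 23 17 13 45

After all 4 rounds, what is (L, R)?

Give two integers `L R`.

Round 1 (k=23): L=204 R=175
Round 2 (k=17): L=175 R=106
Round 3 (k=13): L=106 R=198
Round 4 (k=45): L=198 R=191

Answer: 198 191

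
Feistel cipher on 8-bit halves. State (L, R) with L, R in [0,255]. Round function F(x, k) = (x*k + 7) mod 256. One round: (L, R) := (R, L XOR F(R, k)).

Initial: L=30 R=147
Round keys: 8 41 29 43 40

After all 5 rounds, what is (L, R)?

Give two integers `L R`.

Answer: 127 160

Derivation:
Round 1 (k=8): L=147 R=129
Round 2 (k=41): L=129 R=35
Round 3 (k=29): L=35 R=127
Round 4 (k=43): L=127 R=127
Round 5 (k=40): L=127 R=160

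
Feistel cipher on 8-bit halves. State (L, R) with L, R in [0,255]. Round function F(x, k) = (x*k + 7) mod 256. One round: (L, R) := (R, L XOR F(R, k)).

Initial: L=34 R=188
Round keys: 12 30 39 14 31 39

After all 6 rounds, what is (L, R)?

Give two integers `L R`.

Answer: 220 139

Derivation:
Round 1 (k=12): L=188 R=245
Round 2 (k=30): L=245 R=1
Round 3 (k=39): L=1 R=219
Round 4 (k=14): L=219 R=0
Round 5 (k=31): L=0 R=220
Round 6 (k=39): L=220 R=139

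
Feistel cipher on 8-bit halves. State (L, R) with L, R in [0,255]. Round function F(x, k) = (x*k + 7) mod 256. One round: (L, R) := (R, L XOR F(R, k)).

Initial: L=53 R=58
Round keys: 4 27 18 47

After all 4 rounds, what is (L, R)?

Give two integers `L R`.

Answer: 175 23

Derivation:
Round 1 (k=4): L=58 R=218
Round 2 (k=27): L=218 R=63
Round 3 (k=18): L=63 R=175
Round 4 (k=47): L=175 R=23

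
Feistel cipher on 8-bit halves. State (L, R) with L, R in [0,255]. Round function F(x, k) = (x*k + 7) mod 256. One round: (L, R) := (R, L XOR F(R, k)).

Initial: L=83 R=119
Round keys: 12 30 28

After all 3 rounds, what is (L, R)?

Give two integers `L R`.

Answer: 0 207

Derivation:
Round 1 (k=12): L=119 R=200
Round 2 (k=30): L=200 R=0
Round 3 (k=28): L=0 R=207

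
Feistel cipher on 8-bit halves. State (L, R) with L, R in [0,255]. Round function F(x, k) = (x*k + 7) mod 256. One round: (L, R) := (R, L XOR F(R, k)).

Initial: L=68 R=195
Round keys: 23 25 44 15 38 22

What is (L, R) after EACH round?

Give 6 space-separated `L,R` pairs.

Answer: 195,200 200,76 76,223 223,84 84,160 160,147

Derivation:
Round 1 (k=23): L=195 R=200
Round 2 (k=25): L=200 R=76
Round 3 (k=44): L=76 R=223
Round 4 (k=15): L=223 R=84
Round 5 (k=38): L=84 R=160
Round 6 (k=22): L=160 R=147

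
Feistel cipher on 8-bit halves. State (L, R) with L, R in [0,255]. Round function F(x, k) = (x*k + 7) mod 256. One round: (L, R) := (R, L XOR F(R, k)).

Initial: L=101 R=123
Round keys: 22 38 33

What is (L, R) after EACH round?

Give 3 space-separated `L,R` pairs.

Answer: 123,252 252,20 20,103

Derivation:
Round 1 (k=22): L=123 R=252
Round 2 (k=38): L=252 R=20
Round 3 (k=33): L=20 R=103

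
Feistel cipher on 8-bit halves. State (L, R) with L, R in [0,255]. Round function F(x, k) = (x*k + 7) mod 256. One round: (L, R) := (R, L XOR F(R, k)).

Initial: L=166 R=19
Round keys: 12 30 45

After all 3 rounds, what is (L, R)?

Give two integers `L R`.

Round 1 (k=12): L=19 R=77
Round 2 (k=30): L=77 R=30
Round 3 (k=45): L=30 R=0

Answer: 30 0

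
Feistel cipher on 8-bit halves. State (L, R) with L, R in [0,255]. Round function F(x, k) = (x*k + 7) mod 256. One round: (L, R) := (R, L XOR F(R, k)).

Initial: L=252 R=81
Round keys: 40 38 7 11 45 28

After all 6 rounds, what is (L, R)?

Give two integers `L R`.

Round 1 (k=40): L=81 R=83
Round 2 (k=38): L=83 R=8
Round 3 (k=7): L=8 R=108
Round 4 (k=11): L=108 R=163
Round 5 (k=45): L=163 R=194
Round 6 (k=28): L=194 R=156

Answer: 194 156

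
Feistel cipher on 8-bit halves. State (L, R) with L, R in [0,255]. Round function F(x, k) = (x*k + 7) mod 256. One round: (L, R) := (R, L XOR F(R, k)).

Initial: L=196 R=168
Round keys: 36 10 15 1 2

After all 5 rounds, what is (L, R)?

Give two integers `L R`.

Answer: 189 104

Derivation:
Round 1 (k=36): L=168 R=99
Round 2 (k=10): L=99 R=77
Round 3 (k=15): L=77 R=233
Round 4 (k=1): L=233 R=189
Round 5 (k=2): L=189 R=104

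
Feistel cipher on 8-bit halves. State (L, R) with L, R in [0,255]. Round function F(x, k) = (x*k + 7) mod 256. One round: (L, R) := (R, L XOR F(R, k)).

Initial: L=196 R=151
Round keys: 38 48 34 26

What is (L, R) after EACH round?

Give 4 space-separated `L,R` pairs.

Answer: 151,181 181,96 96,114 114,251

Derivation:
Round 1 (k=38): L=151 R=181
Round 2 (k=48): L=181 R=96
Round 3 (k=34): L=96 R=114
Round 4 (k=26): L=114 R=251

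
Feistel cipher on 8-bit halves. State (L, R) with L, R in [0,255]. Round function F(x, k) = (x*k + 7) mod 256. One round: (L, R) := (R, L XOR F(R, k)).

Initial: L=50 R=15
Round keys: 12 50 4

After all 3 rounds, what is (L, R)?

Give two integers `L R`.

Round 1 (k=12): L=15 R=137
Round 2 (k=50): L=137 R=198
Round 3 (k=4): L=198 R=150

Answer: 198 150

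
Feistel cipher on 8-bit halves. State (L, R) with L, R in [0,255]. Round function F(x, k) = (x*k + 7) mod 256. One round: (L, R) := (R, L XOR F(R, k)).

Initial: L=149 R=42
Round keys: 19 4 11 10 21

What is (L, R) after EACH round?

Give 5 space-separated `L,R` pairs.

Answer: 42,176 176,237 237,134 134,174 174,203

Derivation:
Round 1 (k=19): L=42 R=176
Round 2 (k=4): L=176 R=237
Round 3 (k=11): L=237 R=134
Round 4 (k=10): L=134 R=174
Round 5 (k=21): L=174 R=203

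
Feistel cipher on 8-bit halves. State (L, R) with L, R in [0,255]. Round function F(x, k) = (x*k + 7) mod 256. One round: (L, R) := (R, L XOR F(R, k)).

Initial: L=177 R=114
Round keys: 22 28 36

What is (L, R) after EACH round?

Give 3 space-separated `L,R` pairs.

Answer: 114,98 98,205 205,185

Derivation:
Round 1 (k=22): L=114 R=98
Round 2 (k=28): L=98 R=205
Round 3 (k=36): L=205 R=185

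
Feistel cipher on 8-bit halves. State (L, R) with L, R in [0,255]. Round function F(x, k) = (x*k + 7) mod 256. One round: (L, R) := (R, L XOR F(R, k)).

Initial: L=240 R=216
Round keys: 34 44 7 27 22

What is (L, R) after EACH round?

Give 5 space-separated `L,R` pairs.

Answer: 216,71 71,227 227,123 123,227 227,242

Derivation:
Round 1 (k=34): L=216 R=71
Round 2 (k=44): L=71 R=227
Round 3 (k=7): L=227 R=123
Round 4 (k=27): L=123 R=227
Round 5 (k=22): L=227 R=242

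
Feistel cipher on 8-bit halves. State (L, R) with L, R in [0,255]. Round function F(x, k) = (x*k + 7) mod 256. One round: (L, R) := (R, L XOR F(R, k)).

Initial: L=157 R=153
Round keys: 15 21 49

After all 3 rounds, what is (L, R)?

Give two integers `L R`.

Answer: 191 245

Derivation:
Round 1 (k=15): L=153 R=99
Round 2 (k=21): L=99 R=191
Round 3 (k=49): L=191 R=245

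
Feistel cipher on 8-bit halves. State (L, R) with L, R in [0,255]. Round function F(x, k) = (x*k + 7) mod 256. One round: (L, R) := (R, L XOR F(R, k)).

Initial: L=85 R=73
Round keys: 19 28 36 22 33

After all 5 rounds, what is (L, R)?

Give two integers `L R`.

Round 1 (k=19): L=73 R=39
Round 2 (k=28): L=39 R=2
Round 3 (k=36): L=2 R=104
Round 4 (k=22): L=104 R=245
Round 5 (k=33): L=245 R=244

Answer: 245 244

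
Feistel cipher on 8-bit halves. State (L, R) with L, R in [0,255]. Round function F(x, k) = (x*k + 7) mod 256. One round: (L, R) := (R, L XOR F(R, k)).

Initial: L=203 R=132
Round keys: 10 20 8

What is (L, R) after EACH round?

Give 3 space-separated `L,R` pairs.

Round 1 (k=10): L=132 R=228
Round 2 (k=20): L=228 R=83
Round 3 (k=8): L=83 R=123

Answer: 132,228 228,83 83,123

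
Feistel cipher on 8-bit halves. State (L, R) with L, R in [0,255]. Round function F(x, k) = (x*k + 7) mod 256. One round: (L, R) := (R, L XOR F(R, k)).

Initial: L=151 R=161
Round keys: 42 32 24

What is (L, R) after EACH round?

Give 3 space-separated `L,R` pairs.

Round 1 (k=42): L=161 R=230
Round 2 (k=32): L=230 R=102
Round 3 (k=24): L=102 R=113

Answer: 161,230 230,102 102,113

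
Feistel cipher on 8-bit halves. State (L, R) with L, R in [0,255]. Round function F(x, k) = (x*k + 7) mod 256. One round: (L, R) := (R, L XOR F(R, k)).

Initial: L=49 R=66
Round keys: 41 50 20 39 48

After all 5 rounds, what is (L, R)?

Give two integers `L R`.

Answer: 233 180

Derivation:
Round 1 (k=41): L=66 R=168
Round 2 (k=50): L=168 R=149
Round 3 (k=20): L=149 R=3
Round 4 (k=39): L=3 R=233
Round 5 (k=48): L=233 R=180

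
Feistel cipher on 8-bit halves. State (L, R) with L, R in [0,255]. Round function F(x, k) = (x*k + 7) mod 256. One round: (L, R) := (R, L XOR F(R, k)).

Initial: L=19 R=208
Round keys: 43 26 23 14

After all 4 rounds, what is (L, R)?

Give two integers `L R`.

Answer: 20 224

Derivation:
Round 1 (k=43): L=208 R=228
Round 2 (k=26): L=228 R=255
Round 3 (k=23): L=255 R=20
Round 4 (k=14): L=20 R=224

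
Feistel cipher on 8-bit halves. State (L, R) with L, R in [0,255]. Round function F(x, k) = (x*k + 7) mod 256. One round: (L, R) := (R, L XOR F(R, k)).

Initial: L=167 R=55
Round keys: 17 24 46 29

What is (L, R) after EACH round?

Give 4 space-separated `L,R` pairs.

Answer: 55,9 9,232 232,190 190,101

Derivation:
Round 1 (k=17): L=55 R=9
Round 2 (k=24): L=9 R=232
Round 3 (k=46): L=232 R=190
Round 4 (k=29): L=190 R=101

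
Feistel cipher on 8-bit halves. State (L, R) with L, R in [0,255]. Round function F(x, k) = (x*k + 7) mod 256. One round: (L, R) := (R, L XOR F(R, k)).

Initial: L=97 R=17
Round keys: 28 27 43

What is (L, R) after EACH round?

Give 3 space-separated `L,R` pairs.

Round 1 (k=28): L=17 R=130
Round 2 (k=27): L=130 R=172
Round 3 (k=43): L=172 R=105

Answer: 17,130 130,172 172,105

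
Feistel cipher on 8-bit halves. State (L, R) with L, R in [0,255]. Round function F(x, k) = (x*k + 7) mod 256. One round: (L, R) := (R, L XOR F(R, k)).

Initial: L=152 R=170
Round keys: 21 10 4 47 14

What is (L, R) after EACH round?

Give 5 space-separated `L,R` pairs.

Round 1 (k=21): L=170 R=97
Round 2 (k=10): L=97 R=123
Round 3 (k=4): L=123 R=146
Round 4 (k=47): L=146 R=174
Round 5 (k=14): L=174 R=25

Answer: 170,97 97,123 123,146 146,174 174,25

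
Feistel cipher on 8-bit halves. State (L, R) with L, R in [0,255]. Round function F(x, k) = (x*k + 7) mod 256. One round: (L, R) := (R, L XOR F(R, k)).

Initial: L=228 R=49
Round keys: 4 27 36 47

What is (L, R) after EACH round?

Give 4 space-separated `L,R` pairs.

Answer: 49,47 47,205 205,244 244,30

Derivation:
Round 1 (k=4): L=49 R=47
Round 2 (k=27): L=47 R=205
Round 3 (k=36): L=205 R=244
Round 4 (k=47): L=244 R=30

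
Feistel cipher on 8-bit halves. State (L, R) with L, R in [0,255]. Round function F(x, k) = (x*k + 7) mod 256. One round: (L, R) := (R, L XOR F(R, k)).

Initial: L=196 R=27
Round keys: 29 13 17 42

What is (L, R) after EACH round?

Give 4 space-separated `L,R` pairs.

Answer: 27,210 210,170 170,131 131,47

Derivation:
Round 1 (k=29): L=27 R=210
Round 2 (k=13): L=210 R=170
Round 3 (k=17): L=170 R=131
Round 4 (k=42): L=131 R=47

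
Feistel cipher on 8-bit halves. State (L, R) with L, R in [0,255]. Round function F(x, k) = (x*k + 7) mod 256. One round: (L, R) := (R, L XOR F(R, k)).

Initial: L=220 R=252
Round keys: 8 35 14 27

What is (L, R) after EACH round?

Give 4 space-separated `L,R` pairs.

Answer: 252,59 59,228 228,68 68,215

Derivation:
Round 1 (k=8): L=252 R=59
Round 2 (k=35): L=59 R=228
Round 3 (k=14): L=228 R=68
Round 4 (k=27): L=68 R=215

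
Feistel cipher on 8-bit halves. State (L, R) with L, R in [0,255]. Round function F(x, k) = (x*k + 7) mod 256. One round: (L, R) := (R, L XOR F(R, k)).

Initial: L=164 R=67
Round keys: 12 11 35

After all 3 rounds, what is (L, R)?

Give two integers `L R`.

Answer: 111 187

Derivation:
Round 1 (k=12): L=67 R=143
Round 2 (k=11): L=143 R=111
Round 3 (k=35): L=111 R=187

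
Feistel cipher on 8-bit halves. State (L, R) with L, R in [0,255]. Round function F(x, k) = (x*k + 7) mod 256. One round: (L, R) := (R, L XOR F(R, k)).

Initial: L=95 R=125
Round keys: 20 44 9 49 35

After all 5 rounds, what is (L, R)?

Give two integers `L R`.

Answer: 230 140

Derivation:
Round 1 (k=20): L=125 R=148
Round 2 (k=44): L=148 R=10
Round 3 (k=9): L=10 R=245
Round 4 (k=49): L=245 R=230
Round 5 (k=35): L=230 R=140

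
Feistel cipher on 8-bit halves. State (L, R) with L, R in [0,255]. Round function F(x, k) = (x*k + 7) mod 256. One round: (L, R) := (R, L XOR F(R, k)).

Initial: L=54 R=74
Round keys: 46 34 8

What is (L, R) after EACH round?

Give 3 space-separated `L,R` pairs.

Answer: 74,101 101,59 59,186

Derivation:
Round 1 (k=46): L=74 R=101
Round 2 (k=34): L=101 R=59
Round 3 (k=8): L=59 R=186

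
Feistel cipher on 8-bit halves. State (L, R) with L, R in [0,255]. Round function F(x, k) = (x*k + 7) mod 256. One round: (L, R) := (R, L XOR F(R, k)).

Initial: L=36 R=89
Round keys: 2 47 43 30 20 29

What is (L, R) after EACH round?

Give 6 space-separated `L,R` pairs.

Answer: 89,157 157,131 131,149 149,254 254,74 74,151

Derivation:
Round 1 (k=2): L=89 R=157
Round 2 (k=47): L=157 R=131
Round 3 (k=43): L=131 R=149
Round 4 (k=30): L=149 R=254
Round 5 (k=20): L=254 R=74
Round 6 (k=29): L=74 R=151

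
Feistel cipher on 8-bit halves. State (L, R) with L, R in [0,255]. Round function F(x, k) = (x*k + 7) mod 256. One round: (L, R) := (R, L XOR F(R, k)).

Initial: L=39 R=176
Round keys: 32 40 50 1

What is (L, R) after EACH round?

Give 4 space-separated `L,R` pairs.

Round 1 (k=32): L=176 R=32
Round 2 (k=40): L=32 R=183
Round 3 (k=50): L=183 R=229
Round 4 (k=1): L=229 R=91

Answer: 176,32 32,183 183,229 229,91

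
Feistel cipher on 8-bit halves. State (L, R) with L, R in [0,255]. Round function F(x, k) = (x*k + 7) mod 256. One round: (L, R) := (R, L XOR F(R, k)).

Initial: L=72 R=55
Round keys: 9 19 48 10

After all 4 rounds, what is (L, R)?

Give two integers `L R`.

Round 1 (k=9): L=55 R=190
Round 2 (k=19): L=190 R=22
Round 3 (k=48): L=22 R=153
Round 4 (k=10): L=153 R=23

Answer: 153 23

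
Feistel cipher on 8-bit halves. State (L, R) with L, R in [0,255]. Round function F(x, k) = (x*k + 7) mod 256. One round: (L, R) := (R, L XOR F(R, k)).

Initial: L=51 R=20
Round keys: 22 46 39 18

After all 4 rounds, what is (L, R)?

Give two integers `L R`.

Round 1 (k=22): L=20 R=140
Round 2 (k=46): L=140 R=59
Round 3 (k=39): L=59 R=136
Round 4 (k=18): L=136 R=172

Answer: 136 172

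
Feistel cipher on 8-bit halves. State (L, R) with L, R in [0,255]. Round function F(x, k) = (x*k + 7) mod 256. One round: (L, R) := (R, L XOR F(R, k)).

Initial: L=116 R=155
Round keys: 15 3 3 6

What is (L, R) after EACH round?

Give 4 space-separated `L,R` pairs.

Round 1 (k=15): L=155 R=104
Round 2 (k=3): L=104 R=164
Round 3 (k=3): L=164 R=155
Round 4 (k=6): L=155 R=13

Answer: 155,104 104,164 164,155 155,13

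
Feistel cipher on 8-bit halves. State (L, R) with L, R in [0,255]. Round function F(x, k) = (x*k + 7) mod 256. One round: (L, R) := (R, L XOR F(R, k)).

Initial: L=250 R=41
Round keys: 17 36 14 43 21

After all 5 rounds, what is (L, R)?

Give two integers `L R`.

Round 1 (k=17): L=41 R=58
Round 2 (k=36): L=58 R=6
Round 3 (k=14): L=6 R=97
Round 4 (k=43): L=97 R=84
Round 5 (k=21): L=84 R=138

Answer: 84 138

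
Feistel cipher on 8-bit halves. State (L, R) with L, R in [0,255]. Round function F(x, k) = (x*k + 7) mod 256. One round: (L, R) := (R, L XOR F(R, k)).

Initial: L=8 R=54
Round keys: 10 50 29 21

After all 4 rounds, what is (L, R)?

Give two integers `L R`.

Round 1 (k=10): L=54 R=43
Round 2 (k=50): L=43 R=91
Round 3 (k=29): L=91 R=125
Round 4 (k=21): L=125 R=19

Answer: 125 19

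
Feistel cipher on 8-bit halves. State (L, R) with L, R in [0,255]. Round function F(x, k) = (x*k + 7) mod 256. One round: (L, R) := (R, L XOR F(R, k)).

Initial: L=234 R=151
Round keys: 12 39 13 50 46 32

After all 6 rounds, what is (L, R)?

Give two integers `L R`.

Round 1 (k=12): L=151 R=241
Round 2 (k=39): L=241 R=41
Round 3 (k=13): L=41 R=237
Round 4 (k=50): L=237 R=120
Round 5 (k=46): L=120 R=122
Round 6 (k=32): L=122 R=63

Answer: 122 63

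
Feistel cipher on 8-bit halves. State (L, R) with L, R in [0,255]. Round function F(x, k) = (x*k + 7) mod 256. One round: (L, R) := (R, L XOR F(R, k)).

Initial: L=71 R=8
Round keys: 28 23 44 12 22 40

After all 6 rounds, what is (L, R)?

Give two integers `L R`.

Round 1 (k=28): L=8 R=160
Round 2 (k=23): L=160 R=111
Round 3 (k=44): L=111 R=187
Round 4 (k=12): L=187 R=164
Round 5 (k=22): L=164 R=164
Round 6 (k=40): L=164 R=3

Answer: 164 3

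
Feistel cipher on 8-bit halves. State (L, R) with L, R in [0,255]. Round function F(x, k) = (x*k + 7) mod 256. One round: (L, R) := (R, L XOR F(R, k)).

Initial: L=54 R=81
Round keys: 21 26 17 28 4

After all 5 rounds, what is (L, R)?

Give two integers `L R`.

Answer: 129 48

Derivation:
Round 1 (k=21): L=81 R=154
Round 2 (k=26): L=154 R=250
Round 3 (k=17): L=250 R=59
Round 4 (k=28): L=59 R=129
Round 5 (k=4): L=129 R=48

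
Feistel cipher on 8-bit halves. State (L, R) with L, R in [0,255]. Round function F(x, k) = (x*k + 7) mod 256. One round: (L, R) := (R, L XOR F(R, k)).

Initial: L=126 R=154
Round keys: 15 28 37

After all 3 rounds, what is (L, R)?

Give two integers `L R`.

Round 1 (k=15): L=154 R=115
Round 2 (k=28): L=115 R=1
Round 3 (k=37): L=1 R=95

Answer: 1 95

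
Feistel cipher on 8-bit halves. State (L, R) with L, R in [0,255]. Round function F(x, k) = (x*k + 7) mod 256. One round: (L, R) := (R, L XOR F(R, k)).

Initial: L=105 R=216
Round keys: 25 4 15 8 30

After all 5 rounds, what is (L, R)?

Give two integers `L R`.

Answer: 48 161

Derivation:
Round 1 (k=25): L=216 R=118
Round 2 (k=4): L=118 R=7
Round 3 (k=15): L=7 R=6
Round 4 (k=8): L=6 R=48
Round 5 (k=30): L=48 R=161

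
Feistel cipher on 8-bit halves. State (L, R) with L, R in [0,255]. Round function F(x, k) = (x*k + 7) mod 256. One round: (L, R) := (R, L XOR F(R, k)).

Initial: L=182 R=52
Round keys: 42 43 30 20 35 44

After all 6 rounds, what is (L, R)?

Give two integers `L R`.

Answer: 56 102

Derivation:
Round 1 (k=42): L=52 R=57
Round 2 (k=43): L=57 R=174
Round 3 (k=30): L=174 R=82
Round 4 (k=20): L=82 R=193
Round 5 (k=35): L=193 R=56
Round 6 (k=44): L=56 R=102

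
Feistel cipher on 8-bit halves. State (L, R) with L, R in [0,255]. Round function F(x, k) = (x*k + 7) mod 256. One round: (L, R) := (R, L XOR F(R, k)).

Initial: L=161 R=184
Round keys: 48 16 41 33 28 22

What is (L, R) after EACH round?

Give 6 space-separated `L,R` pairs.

Round 1 (k=48): L=184 R=38
Round 2 (k=16): L=38 R=223
Round 3 (k=41): L=223 R=152
Round 4 (k=33): L=152 R=64
Round 5 (k=28): L=64 R=159
Round 6 (k=22): L=159 R=241

Answer: 184,38 38,223 223,152 152,64 64,159 159,241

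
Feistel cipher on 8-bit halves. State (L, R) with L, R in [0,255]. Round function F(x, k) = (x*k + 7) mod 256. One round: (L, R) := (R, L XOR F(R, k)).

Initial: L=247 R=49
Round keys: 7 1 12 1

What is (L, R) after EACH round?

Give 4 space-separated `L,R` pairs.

Round 1 (k=7): L=49 R=169
Round 2 (k=1): L=169 R=129
Round 3 (k=12): L=129 R=186
Round 4 (k=1): L=186 R=64

Answer: 49,169 169,129 129,186 186,64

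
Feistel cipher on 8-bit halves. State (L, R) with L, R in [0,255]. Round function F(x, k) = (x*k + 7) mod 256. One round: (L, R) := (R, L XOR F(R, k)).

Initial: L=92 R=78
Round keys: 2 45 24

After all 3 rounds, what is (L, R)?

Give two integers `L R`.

Round 1 (k=2): L=78 R=255
Round 2 (k=45): L=255 R=148
Round 3 (k=24): L=148 R=24

Answer: 148 24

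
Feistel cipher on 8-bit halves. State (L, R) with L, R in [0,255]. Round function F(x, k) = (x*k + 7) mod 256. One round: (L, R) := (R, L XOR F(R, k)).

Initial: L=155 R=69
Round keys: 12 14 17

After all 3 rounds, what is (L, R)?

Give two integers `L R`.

Round 1 (k=12): L=69 R=216
Round 2 (k=14): L=216 R=146
Round 3 (k=17): L=146 R=97

Answer: 146 97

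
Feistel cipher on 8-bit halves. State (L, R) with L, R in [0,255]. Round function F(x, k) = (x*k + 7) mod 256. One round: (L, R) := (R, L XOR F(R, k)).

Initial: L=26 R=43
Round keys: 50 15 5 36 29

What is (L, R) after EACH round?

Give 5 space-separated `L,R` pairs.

Round 1 (k=50): L=43 R=119
Round 2 (k=15): L=119 R=43
Round 3 (k=5): L=43 R=169
Round 4 (k=36): L=169 R=224
Round 5 (k=29): L=224 R=206

Answer: 43,119 119,43 43,169 169,224 224,206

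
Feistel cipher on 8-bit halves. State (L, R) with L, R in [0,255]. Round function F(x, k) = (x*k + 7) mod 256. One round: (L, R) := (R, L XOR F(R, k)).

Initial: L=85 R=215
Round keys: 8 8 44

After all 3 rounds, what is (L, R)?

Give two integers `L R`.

Round 1 (k=8): L=215 R=234
Round 2 (k=8): L=234 R=128
Round 3 (k=44): L=128 R=237

Answer: 128 237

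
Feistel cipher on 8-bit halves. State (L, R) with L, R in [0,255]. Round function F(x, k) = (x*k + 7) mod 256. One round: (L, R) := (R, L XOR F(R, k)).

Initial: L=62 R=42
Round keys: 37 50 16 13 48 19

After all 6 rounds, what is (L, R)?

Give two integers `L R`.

Answer: 87 100

Derivation:
Round 1 (k=37): L=42 R=39
Round 2 (k=50): L=39 R=143
Round 3 (k=16): L=143 R=208
Round 4 (k=13): L=208 R=24
Round 5 (k=48): L=24 R=87
Round 6 (k=19): L=87 R=100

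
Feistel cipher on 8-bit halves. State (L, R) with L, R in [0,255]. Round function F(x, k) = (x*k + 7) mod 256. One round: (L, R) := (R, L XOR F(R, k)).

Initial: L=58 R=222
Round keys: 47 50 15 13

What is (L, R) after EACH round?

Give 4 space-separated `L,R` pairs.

Round 1 (k=47): L=222 R=243
Round 2 (k=50): L=243 R=163
Round 3 (k=15): L=163 R=103
Round 4 (k=13): L=103 R=225

Answer: 222,243 243,163 163,103 103,225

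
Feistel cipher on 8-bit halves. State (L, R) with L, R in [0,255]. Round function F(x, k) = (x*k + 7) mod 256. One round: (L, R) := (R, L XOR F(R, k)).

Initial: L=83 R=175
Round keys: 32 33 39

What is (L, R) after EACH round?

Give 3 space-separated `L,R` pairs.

Answer: 175,180 180,148 148,39

Derivation:
Round 1 (k=32): L=175 R=180
Round 2 (k=33): L=180 R=148
Round 3 (k=39): L=148 R=39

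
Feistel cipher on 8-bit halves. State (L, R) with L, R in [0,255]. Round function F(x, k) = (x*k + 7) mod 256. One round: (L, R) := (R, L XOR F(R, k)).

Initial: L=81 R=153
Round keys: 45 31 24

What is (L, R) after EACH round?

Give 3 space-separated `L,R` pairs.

Answer: 153,189 189,115 115,114

Derivation:
Round 1 (k=45): L=153 R=189
Round 2 (k=31): L=189 R=115
Round 3 (k=24): L=115 R=114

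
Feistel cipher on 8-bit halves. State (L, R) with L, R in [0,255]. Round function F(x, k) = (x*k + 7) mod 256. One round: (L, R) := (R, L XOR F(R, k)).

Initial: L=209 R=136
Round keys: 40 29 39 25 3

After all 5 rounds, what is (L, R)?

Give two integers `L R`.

Round 1 (k=40): L=136 R=150
Round 2 (k=29): L=150 R=141
Round 3 (k=39): L=141 R=20
Round 4 (k=25): L=20 R=118
Round 5 (k=3): L=118 R=125

Answer: 118 125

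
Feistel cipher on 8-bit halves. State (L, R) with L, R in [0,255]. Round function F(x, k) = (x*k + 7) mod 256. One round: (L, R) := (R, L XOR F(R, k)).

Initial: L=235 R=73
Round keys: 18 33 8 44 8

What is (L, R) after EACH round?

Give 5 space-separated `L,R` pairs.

Answer: 73,194 194,64 64,197 197,163 163,218

Derivation:
Round 1 (k=18): L=73 R=194
Round 2 (k=33): L=194 R=64
Round 3 (k=8): L=64 R=197
Round 4 (k=44): L=197 R=163
Round 5 (k=8): L=163 R=218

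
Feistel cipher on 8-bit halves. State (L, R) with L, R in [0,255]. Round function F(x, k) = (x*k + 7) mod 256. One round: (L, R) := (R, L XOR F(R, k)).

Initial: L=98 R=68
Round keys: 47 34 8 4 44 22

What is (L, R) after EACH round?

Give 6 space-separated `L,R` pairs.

Round 1 (k=47): L=68 R=225
Round 2 (k=34): L=225 R=173
Round 3 (k=8): L=173 R=142
Round 4 (k=4): L=142 R=146
Round 5 (k=44): L=146 R=145
Round 6 (k=22): L=145 R=239

Answer: 68,225 225,173 173,142 142,146 146,145 145,239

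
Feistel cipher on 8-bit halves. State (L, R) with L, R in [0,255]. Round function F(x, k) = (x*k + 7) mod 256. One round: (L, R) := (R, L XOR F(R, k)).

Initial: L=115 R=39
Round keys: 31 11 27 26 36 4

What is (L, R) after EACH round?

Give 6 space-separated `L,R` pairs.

Answer: 39,179 179,159 159,127 127,114 114,112 112,181

Derivation:
Round 1 (k=31): L=39 R=179
Round 2 (k=11): L=179 R=159
Round 3 (k=27): L=159 R=127
Round 4 (k=26): L=127 R=114
Round 5 (k=36): L=114 R=112
Round 6 (k=4): L=112 R=181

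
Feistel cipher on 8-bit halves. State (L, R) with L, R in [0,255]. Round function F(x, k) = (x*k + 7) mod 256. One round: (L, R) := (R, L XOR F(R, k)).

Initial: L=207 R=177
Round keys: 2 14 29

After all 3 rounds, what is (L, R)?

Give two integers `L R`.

Answer: 170 239

Derivation:
Round 1 (k=2): L=177 R=166
Round 2 (k=14): L=166 R=170
Round 3 (k=29): L=170 R=239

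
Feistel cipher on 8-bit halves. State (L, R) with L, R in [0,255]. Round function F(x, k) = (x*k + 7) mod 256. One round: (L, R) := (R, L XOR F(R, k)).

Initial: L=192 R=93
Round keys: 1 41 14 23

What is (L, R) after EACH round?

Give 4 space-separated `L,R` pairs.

Round 1 (k=1): L=93 R=164
Round 2 (k=41): L=164 R=22
Round 3 (k=14): L=22 R=159
Round 4 (k=23): L=159 R=70

Answer: 93,164 164,22 22,159 159,70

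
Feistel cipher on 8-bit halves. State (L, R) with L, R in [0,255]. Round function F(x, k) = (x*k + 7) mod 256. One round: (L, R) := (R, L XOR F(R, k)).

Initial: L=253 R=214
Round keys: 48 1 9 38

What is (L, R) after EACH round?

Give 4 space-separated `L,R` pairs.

Answer: 214,218 218,55 55,44 44,184

Derivation:
Round 1 (k=48): L=214 R=218
Round 2 (k=1): L=218 R=55
Round 3 (k=9): L=55 R=44
Round 4 (k=38): L=44 R=184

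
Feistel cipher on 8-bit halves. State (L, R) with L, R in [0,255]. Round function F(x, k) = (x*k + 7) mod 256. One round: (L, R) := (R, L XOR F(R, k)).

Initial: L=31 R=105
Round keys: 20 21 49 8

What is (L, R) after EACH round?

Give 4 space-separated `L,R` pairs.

Answer: 105,36 36,146 146,221 221,125

Derivation:
Round 1 (k=20): L=105 R=36
Round 2 (k=21): L=36 R=146
Round 3 (k=49): L=146 R=221
Round 4 (k=8): L=221 R=125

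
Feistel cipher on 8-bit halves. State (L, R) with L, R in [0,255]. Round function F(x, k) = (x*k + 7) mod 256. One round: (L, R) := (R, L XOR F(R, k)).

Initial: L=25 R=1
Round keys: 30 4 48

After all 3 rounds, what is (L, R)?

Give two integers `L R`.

Answer: 246 27

Derivation:
Round 1 (k=30): L=1 R=60
Round 2 (k=4): L=60 R=246
Round 3 (k=48): L=246 R=27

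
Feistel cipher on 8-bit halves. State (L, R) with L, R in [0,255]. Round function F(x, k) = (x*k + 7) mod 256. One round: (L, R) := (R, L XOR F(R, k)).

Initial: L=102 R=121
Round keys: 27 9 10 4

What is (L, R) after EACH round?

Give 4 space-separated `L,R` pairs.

Answer: 121,172 172,106 106,135 135,73

Derivation:
Round 1 (k=27): L=121 R=172
Round 2 (k=9): L=172 R=106
Round 3 (k=10): L=106 R=135
Round 4 (k=4): L=135 R=73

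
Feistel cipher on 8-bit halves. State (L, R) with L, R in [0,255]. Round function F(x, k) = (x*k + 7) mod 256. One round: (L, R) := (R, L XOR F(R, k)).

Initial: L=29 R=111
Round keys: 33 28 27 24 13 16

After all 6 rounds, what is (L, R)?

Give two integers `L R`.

Round 1 (k=33): L=111 R=75
Round 2 (k=28): L=75 R=84
Round 3 (k=27): L=84 R=168
Round 4 (k=24): L=168 R=147
Round 5 (k=13): L=147 R=214
Round 6 (k=16): L=214 R=244

Answer: 214 244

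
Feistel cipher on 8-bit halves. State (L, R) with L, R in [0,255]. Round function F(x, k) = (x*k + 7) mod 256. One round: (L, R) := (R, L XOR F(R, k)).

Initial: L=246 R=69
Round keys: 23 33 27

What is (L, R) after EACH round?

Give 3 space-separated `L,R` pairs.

Answer: 69,204 204,22 22,149

Derivation:
Round 1 (k=23): L=69 R=204
Round 2 (k=33): L=204 R=22
Round 3 (k=27): L=22 R=149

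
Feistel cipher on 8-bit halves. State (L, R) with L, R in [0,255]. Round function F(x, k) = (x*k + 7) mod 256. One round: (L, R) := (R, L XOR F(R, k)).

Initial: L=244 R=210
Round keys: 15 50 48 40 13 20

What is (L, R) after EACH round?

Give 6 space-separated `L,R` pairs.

Round 1 (k=15): L=210 R=161
Round 2 (k=50): L=161 R=171
Round 3 (k=48): L=171 R=182
Round 4 (k=40): L=182 R=220
Round 5 (k=13): L=220 R=133
Round 6 (k=20): L=133 R=183

Answer: 210,161 161,171 171,182 182,220 220,133 133,183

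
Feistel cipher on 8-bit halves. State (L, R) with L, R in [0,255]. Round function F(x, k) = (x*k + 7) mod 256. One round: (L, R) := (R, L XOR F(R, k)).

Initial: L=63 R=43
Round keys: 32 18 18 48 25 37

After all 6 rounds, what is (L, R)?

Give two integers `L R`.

Answer: 253 211

Derivation:
Round 1 (k=32): L=43 R=88
Round 2 (k=18): L=88 R=28
Round 3 (k=18): L=28 R=167
Round 4 (k=48): L=167 R=75
Round 5 (k=25): L=75 R=253
Round 6 (k=37): L=253 R=211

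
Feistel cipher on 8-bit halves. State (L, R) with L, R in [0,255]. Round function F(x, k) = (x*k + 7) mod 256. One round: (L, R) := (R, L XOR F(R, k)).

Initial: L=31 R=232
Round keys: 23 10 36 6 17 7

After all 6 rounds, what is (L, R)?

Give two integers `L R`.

Round 1 (k=23): L=232 R=192
Round 2 (k=10): L=192 R=111
Round 3 (k=36): L=111 R=99
Round 4 (k=6): L=99 R=54
Round 5 (k=17): L=54 R=254
Round 6 (k=7): L=254 R=207

Answer: 254 207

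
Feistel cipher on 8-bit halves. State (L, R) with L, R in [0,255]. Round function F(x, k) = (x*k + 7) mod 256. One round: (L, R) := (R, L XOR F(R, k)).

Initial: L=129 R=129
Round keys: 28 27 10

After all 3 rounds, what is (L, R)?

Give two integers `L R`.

Answer: 156 189

Derivation:
Round 1 (k=28): L=129 R=162
Round 2 (k=27): L=162 R=156
Round 3 (k=10): L=156 R=189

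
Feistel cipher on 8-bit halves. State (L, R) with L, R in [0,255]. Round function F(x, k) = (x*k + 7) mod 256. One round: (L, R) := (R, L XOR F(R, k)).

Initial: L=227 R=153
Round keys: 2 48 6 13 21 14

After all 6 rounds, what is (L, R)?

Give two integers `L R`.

Answer: 184 221

Derivation:
Round 1 (k=2): L=153 R=218
Round 2 (k=48): L=218 R=126
Round 3 (k=6): L=126 R=33
Round 4 (k=13): L=33 R=202
Round 5 (k=21): L=202 R=184
Round 6 (k=14): L=184 R=221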